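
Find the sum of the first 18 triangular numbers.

Σ i(i+1)/2 = (Σi² + Σi) / 2 over i = 1..18.
Σi = 171 and Σi² = 2109.
(1·2109 + 1·171) / 2 = 2280/2 = 1140.

1140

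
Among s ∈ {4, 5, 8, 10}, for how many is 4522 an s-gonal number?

s = 4: P(4, 67) = 4489 and P(4, 68) = 4624; 4522 is not s-gonal.
s = 5: P(5, 55) = 4510 and P(5, 56) = 4676; 4522 is not s-gonal.
s = 8: P(8, 39) = 4485 and P(8, 40) = 4720; 4522 is not s-gonal.
s = 10: P(10, 34) = 4522. ✓
Hits: s ∈ {10} → 1.

1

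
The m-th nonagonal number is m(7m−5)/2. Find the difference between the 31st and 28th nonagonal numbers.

31·(7·31 − 5)/2 = 3286 and 28·(7·28 − 5)/2 = 2674.
Difference: 3286 − 2674 = 612.

612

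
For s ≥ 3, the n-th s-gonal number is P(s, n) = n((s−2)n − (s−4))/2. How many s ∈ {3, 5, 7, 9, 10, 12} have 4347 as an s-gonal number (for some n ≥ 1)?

s = 3: P(3, 92) = 4278 and P(3, 93) = 4371; 4347 is not s-gonal.
s = 5: P(5, 54) = 4347. ✓
s = 7: P(7, 42) = 4347. ✓
s = 9: P(9, 35) = 4200 and P(9, 36) = 4446; 4347 is not s-gonal.
s = 10: P(10, 33) = 4257 and P(10, 34) = 4522; 4347 is not s-gonal.
s = 12: P(12, 29) = 4089 and P(12, 30) = 4380; 4347 is not s-gonal.
Hits: s ∈ {5, 7} → 2.

2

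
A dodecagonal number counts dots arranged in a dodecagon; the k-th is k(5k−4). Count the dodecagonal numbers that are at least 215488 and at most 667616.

The n-th dodecagonal number is n(5n−4).
Smallest index with value ≥ 215488: n = 208 (giving 215488).
Largest index with value ≤ 667616: n = 365 (giving 664665).
Indices 208 through 365: 158 terms.

158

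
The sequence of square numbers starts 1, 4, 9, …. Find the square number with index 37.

37² = 1369.

1369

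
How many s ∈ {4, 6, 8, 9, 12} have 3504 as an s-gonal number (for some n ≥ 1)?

1

s = 4: P(4, 59) = 3481 and P(4, 60) = 3600; 3504 is not s-gonal.
s = 6: P(6, 42) = 3486 and P(6, 43) = 3655; 3504 is not s-gonal.
s = 8: P(8, 34) = 3400 and P(8, 35) = 3605; 3504 is not s-gonal.
s = 9: P(9, 32) = 3504. ✓
s = 12: P(12, 26) = 3276 and P(12, 27) = 3537; 3504 is not s-gonal.
Hits: s ∈ {9} → 1.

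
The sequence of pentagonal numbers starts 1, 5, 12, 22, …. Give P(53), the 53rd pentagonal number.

53·(3·53 − 1)/2 = 53·158/2 = 53·79 = 4187.

4187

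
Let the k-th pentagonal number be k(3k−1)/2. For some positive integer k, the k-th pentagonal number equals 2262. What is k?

Set n(3n−1)/2 = 2262, giving 3n² − n − 4524 = 0.
The discriminant is 1 + 24·2262 = 54289, and √54289 = 233.
So n = (1 + 233) / 6 = 234/6 = 39.

39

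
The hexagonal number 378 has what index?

Set n(2n−1) = 378, giving 2n² − n − 378 = 0.
The discriminant is 1 + 8·378 = 3025, and √3025 = 55.
So n = (1 + 55) / 4 = 56/4 = 14.

14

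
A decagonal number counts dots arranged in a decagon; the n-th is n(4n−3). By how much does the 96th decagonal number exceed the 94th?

96·(4·96 − 3) = 36576 and 94·(4·94 − 3) = 35062.
Difference: 36576 − 35062 = 1514.

1514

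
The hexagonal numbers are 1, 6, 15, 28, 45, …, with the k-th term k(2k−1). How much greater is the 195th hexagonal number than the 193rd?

195·(2·195 − 1) = 75855 and 193·(2·193 − 1) = 74305.
Difference: 75855 − 74305 = 1550.

1550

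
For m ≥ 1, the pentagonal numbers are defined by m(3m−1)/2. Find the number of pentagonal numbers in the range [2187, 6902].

30

The n-th pentagonal number is n(3n−1)/2.
Smallest index with value ≥ 2187: n = 39 (giving 2262).
Largest index with value ≤ 6902: n = 68 (giving 6902).
Indices 39 through 68: 30 terms.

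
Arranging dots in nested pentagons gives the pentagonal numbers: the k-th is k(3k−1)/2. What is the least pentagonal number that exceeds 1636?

Solve n(3n−1)/2 > 1636 for integer n.
The largest n with value ≤ 1636 is 33 (since 1617 ≤ 1636 < 1717), so the first above is n = 34, value 1717.

1717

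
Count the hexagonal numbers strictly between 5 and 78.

5

The n-th hexagonal number is n(2n−1).
Smallest index with value > 5: n = 2 (giving 6).
Largest index with value < 78: n = 6 (giving 66).
Indices 2 through 6: 5 terms.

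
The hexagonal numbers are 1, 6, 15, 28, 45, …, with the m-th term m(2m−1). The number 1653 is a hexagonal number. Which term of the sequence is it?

Set n(2n−1) = 1653, giving 2n² − n − 1653 = 0.
So n = (1 + 115) / 4 = 116/4 = 29.
Check: 29·(2·29 − 1) = 1653. ✓

29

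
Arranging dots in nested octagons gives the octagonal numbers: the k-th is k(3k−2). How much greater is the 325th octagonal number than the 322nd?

5817

325·(3·325 − 2) = 316225 and 322·(3·322 − 2) = 310408.
Difference: 316225 − 310408 = 5817.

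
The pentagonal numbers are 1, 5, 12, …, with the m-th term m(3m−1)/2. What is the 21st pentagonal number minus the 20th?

61

Consecutive pentagonal numbers differ by 3n − 2: here 3·21 − 2 = 61.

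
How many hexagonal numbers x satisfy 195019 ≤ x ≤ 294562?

The n-th hexagonal number is n(2n−1).
Smallest index with value ≥ 195019: n = 313 (giving 195625).
Largest index with value ≤ 294562: n = 384 (giving 294528).
Indices 313 through 384: 72 terms.

72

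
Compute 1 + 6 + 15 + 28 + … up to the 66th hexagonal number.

193831

Σ i(2i−1) = 2Σi² − Σi over i = 1..66.
Σi = 2211 and Σi² = 98021.
2·98021 − 1·2211 = 193831.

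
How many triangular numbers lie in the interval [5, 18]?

3

The n-th triangular number is n(n+1)/2.
Smallest index with value ≥ 5: n = 3 (giving 6).
Largest index with value ≤ 18: n = 5 (giving 15).
Indices 3 through 5: 3 terms.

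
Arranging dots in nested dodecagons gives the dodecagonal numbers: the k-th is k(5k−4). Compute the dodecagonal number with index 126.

The 126th dodecagonal number is n(5n−4) with n = 126.
126·(5·126 − 4) = 126·626 = 78876.

78876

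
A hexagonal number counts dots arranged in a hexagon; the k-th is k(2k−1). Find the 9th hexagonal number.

153

The 9th hexagonal number is n(2n−1) with n = 9.
9·(2·9 − 1) = 9·17 = 153.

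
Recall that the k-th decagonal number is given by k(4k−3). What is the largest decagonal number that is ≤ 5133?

5076

Solve n(4n−3) ≤ 5133 for integer n.
n = 36 gives 5076 ≤ 5133, while n = 37 gives 5365 > 5133; so the answer is 5076.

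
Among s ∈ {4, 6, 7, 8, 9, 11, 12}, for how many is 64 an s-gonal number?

s = 4: P(4, 8) = 64. ✓
s = 6: P(6, 5) = 45 and P(6, 6) = 66; 64 is not s-gonal.
s = 7: P(7, 5) = 55 and P(7, 6) = 81; 64 is not s-gonal.
s = 8: P(8, 4) = 40 and P(8, 5) = 65; 64 is not s-gonal.
s = 9: P(9, 4) = 46 and P(9, 5) = 75; 64 is not s-gonal.
s = 11: P(11, 4) = 58 and P(11, 5) = 95; 64 is not s-gonal.
s = 12: P(12, 4) = 64. ✓
Hits: s ∈ {4, 12} → 2.

2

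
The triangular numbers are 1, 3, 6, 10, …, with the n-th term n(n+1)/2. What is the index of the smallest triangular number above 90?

Solve n(n+1)/2 > 90 for integer n.
The largest n with value ≤ 90 is 12 (since 78 ≤ 90 < 91), so the first above is n = 13, value 91.

13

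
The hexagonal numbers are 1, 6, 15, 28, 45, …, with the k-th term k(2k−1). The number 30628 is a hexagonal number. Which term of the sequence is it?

124

Set n(2n−1) = 30628, giving 2n² − n − 30628 = 0.
The discriminant is 1 + 8·30628 = 245025, and √245025 = 495.
So n = (1 + 495) / 4 = 496/4 = 124.
Check: 124·(2·124 − 1) = 30628. ✓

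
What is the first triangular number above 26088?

Solve n(n+1)/2 > 26088 for integer n.
The largest n with value ≤ 26088 is 227 (since 25878 ≤ 26088 < 26106), so the first above is n = 228, value 26106.

26106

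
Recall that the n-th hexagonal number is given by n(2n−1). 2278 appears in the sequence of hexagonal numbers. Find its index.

34

Set n(2n−1) = 2278, giving 2n² − n − 2278 = 0.
The discriminant is 1 + 8·2278 = 18225, and √18225 = 135.
So n = (1 + 135) / 4 = 136/4 = 34.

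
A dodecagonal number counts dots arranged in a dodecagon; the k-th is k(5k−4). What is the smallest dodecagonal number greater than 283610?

Solve n(5n−4) > 283610 for integer n.
The largest n with value ≤ 283610 is 238 (since 282268 ≤ 283610 < 284649), so the first above is n = 239, value 284649.

284649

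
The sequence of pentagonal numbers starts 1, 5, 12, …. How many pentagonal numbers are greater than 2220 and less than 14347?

The n-th pentagonal number is n(3n−1)/2.
Smallest index with value > 2220: n = 39 (giving 2262).
Largest index with value < 14347: n = 97 (giving 14065).
Indices 39 through 97: 59 terms.

59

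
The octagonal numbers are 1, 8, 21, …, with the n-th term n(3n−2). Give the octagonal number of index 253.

The 253rd octagonal number is n(3n−2) with n = 253.
253·(3·253 − 2) = 253·757 = 191521.

191521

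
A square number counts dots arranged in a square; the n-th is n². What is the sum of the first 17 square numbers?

1785

Σ_{i=1}^{17} i² = 17·18·35/6 = 1785.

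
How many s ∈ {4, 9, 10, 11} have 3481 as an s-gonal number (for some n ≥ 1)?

s = 4: P(4, 59) = 3481. ✓
s = 9: P(9, 31) = 3286 and P(9, 32) = 3504; 3481 is not s-gonal.
s = 10: P(10, 29) = 3277 and P(10, 30) = 3510; 3481 is not s-gonal.
s = 11: P(11, 28) = 3430 and P(11, 29) = 3683; 3481 is not s-gonal.
Hits: s ∈ {4} → 1.

1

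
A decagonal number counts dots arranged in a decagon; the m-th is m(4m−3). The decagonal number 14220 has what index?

60

Set n(4n−3) = 14220, giving 4n² − 3n − 14220 = 0.
So n = (3 + 477) / 8 = 480/8 = 60.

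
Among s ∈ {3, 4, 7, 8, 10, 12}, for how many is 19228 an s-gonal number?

1

s = 3: P(3, 195) = 19110 and P(3, 196) = 19306; 19228 is not s-gonal.
s = 4: P(4, 138) = 19044 and P(4, 139) = 19321; 19228 is not s-gonal.
s = 7: P(7, 88) = 19228. ✓
s = 8: P(8, 80) = 19040 and P(8, 81) = 19521; 19228 is not s-gonal.
s = 10: P(10, 69) = 18837 and P(10, 70) = 19390; 19228 is not s-gonal.
s = 12: P(12, 62) = 18972 and P(12, 63) = 19593; 19228 is not s-gonal.
Hits: s ∈ {7} → 1.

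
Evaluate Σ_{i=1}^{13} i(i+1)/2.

Σ i(i+1)/2 = (Σi² + Σi) / 2 over i = 1..13.
Σi = 91 and Σi² = 819.
(1·819 + 1·91) / 2 = 910/2 = 455.

455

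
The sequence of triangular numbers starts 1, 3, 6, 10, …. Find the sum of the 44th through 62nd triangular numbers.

Σ i(i+1)/2 = (Σi² + Σi) / 2 over i = 44..62.
Σi = 1953 − 946 = 1007 and Σi² = 81375 − 27434 = 53941.
(1·53941 + 1·1007) / 2 = 54948/2 = 27474.

27474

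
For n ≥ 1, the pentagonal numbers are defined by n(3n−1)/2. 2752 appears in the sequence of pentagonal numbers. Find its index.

Set n(3n−1)/2 = 2752, giving 3n² − n − 5504 = 0.
So n = (1 + 257) / 6 = 258/6 = 43.

43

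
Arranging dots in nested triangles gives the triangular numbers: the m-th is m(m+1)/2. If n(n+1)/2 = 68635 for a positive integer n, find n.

Set n(n+1)/2 = 68635, giving n² + n − 137270 = 0.
The discriminant is 1 + 8·68635 = 549081, and √549081 = 741.
So n = (-1 + 741) / 2 = 740/2 = 370.

370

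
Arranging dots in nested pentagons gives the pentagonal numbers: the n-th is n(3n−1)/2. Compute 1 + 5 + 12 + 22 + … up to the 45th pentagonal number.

46575

Σ i(3i−1)/2 = (3Σi² − Σi) / 2 over i = 1..45.
Σi = 1035 and Σi² = 31395.
(3·31395 − 1·1035) / 2 = 93150/2 = 46575.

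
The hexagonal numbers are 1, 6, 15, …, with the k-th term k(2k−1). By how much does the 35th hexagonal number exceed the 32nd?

35·(2·35 − 1) = 2415 and 32·(2·32 − 1) = 2016.
Difference: 2415 − 2016 = 399.

399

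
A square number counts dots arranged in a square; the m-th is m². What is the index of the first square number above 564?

24

Solve n² > 564 for integer n.
The largest n with value ≤ 564 is 23 (since 529 ≤ 564 < 576), so the first above is n = 24, value 576.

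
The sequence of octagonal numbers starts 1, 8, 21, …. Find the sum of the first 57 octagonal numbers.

186789

Σ i(3i−2) = 3Σi² − 2Σi over i = 1..57.
Σi = 1653 and Σi² = 63365.
3·63365 − 2·1653 = 186789.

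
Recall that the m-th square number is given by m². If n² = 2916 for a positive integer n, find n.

We need n² = 2916, so n = √2916 = 54.
Check: 54² = 2916. ✓

54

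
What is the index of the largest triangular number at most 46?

Solve n(n+1)/2 ≤ 46 for integer n.
n = 9 gives 45 ≤ 46, while n = 10 gives 55 > 46; so the answer is index 9.

9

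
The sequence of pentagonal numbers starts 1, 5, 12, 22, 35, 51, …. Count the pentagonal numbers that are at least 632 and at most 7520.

The n-th pentagonal number is n(3n−1)/2.
Smallest index with value ≥ 632: n = 21 (giving 651).
Largest index with value ≤ 7520: n = 70 (giving 7315).
Indices 21 through 70: 50 terms.

50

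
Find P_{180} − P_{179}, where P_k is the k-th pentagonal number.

Consecutive pentagonal numbers differ by 3n − 2: here 3·180 − 2 = 538.

538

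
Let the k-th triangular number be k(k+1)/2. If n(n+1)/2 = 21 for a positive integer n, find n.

Set n(n+1)/2 = 21, giving n² + n − 42 = 0.
So n = (-1 + 13) / 2 = 12/2 = 6.
Check: 6·7/2 = 21. ✓

6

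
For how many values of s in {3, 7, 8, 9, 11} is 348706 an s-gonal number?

1

s = 3: P(3, 834) = 348195 and P(3, 835) = 349030; 348706 is not s-gonal.
s = 7: P(7, 373) = 347263 and P(7, 374) = 349129; 348706 is not s-gonal.
s = 8: P(8, 341) = 348161 and P(8, 342) = 350208; 348706 is not s-gonal.
s = 9: P(9, 316) = 348706. ✓
s = 11: P(11, 278) = 346805 and P(11, 279) = 349308; 348706 is not s-gonal.
Hits: s ∈ {9} → 1.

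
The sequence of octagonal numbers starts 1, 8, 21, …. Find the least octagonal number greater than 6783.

Solve n(3n−2) > 6783 for integer n.
The largest n with value ≤ 6783 is 47 (since 6533 ≤ 6783 < 6816), so the first above is n = 48, value 6816.

6816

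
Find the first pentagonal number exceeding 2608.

Solve n(3n−1)/2 > 2608 for integer n.
The largest n with value ≤ 2608 is 41 (since 2501 ≤ 2608 < 2625), so the first above is n = 42, value 2625.

2625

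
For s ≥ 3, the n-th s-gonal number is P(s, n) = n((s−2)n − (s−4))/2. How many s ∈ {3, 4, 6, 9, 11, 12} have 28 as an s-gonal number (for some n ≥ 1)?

s = 3: P(3, 7) = 28. ✓
s = 4: P(4, 5) = 25 and P(4, 6) = 36; 28 is not s-gonal.
s = 6: P(6, 4) = 28. ✓
s = 9: P(9, 3) = 24 and P(9, 4) = 46; 28 is not s-gonal.
s = 11: P(11, 2) = 11 and P(11, 3) = 30; 28 is not s-gonal.
s = 12: P(12, 2) = 12 and P(12, 3) = 33; 28 is not s-gonal.
Hits: s ∈ {3, 6} → 2.

2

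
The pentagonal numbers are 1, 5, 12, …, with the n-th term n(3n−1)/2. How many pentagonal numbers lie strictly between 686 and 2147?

16

The n-th pentagonal number is n(3n−1)/2.
Smallest index with value > 686: n = 22 (giving 715).
Largest index with value < 2147: n = 37 (giving 2035).
Indices 22 through 37: 16 terms.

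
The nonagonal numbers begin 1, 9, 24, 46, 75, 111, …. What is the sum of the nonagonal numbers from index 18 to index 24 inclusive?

10535

Σ i(7i−5)/2 = (7Σi² − 5Σi) / 2 over i = 18..24.
Σi = 300 − 153 = 147 and Σi² = 4900 − 1785 = 3115.
(7·3115 − 5·147) / 2 = 21070/2 = 10535.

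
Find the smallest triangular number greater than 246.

253

Solve n(n+1)/2 > 246 for integer n.
The largest n with value ≤ 246 is 21 (since 231 ≤ 246 < 253), so the first above is n = 22, value 253.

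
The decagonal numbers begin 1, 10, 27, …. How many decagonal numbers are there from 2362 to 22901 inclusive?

The n-th decagonal number is n(4n−3).
Smallest index with value ≥ 2362: n = 25 (giving 2425).
Largest index with value ≤ 22901: n = 76 (giving 22876).
Indices 25 through 76: 52 terms.

52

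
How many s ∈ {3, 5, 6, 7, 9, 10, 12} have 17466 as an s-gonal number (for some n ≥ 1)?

s = 3: P(3, 186) = 17391 and P(3, 187) = 17578; 17466 is not s-gonal.
s = 5: P(5, 108) = 17442 and P(5, 109) = 17767; 17466 is not s-gonal.
s = 6: P(6, 93) = 17205 and P(6, 94) = 17578; 17466 is not s-gonal.
s = 7: P(7, 83) = 17098 and P(7, 84) = 17514; 17466 is not s-gonal.
s = 9: P(9, 71) = 17466. ✓
s = 10: P(10, 66) = 17226 and P(10, 67) = 17755; 17466 is not s-gonal.
s = 12: P(12, 59) = 17169 and P(12, 60) = 17760; 17466 is not s-gonal.
Hits: s ∈ {9} → 1.

1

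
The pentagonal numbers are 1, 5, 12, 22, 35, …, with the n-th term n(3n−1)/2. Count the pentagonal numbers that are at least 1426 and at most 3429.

17

The n-th pentagonal number is n(3n−1)/2.
Smallest index with value ≥ 1426: n = 31 (giving 1426).
Largest index with value ≤ 3429: n = 47 (giving 3290).
Indices 31 through 47: 17 terms.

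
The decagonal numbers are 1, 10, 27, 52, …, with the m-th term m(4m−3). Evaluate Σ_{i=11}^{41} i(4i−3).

91326

Σ i(4i−3) = 4Σi² − 3Σi over i = 11..41.
Σi = 861 − 55 = 806 and Σi² = 23821 − 385 = 23436.
4·23436 − 3·806 = 91326.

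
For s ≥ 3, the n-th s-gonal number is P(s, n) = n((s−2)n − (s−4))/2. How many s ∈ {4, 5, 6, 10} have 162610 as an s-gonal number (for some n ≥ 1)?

1

s = 4: P(4, 403) = 162409 and P(4, 404) = 163216; 162610 is not s-gonal.
s = 5: P(5, 329) = 162197 and P(5, 330) = 163185; 162610 is not s-gonal.
s = 6: P(6, 285) = 162165 and P(6, 286) = 163306; 162610 is not s-gonal.
s = 10: P(10, 202) = 162610. ✓
Hits: s ∈ {10} → 1.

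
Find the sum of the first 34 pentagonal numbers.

Σ i(3i−1)/2 = (3Σi² − Σi) / 2 over i = 1..34.
Σi = 595 and Σi² = 13685.
(3·13685 − 1·595) / 2 = 40460/2 = 20230.

20230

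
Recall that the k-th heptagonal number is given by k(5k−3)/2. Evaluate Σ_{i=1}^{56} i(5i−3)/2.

147896

Σ i(5i−3)/2 = (5Σi² − 3Σi) / 2 over i = 1..56.
Σi = 1596 and Σi² = 60116.
(5·60116 − 3·1596) / 2 = 295792/2 = 147896.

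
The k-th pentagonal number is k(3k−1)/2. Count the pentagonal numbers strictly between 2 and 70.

The n-th pentagonal number is n(3n−1)/2.
Smallest index with value > 2: n = 2 (giving 5).
Largest index with value < 70: n = 6 (giving 51).
Indices 2 through 6: 5 terms.

5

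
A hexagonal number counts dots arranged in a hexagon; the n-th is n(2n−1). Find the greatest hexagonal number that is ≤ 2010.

Solve n(2n−1) ≤ 2010 for integer n.
n = 31 gives 1891 ≤ 2010, while n = 32 gives 2016 > 2010; so the answer is 1891.

1891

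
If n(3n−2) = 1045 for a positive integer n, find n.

Set n(3n−2) = 1045, giving 3n² − 2n − 1045 = 0.
The discriminant is 4 + 12·1045 = 12544, and √12544 = 112.
So n = (2 + 112) / 6 = 114/6 = 19.

19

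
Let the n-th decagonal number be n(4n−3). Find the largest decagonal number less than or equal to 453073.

450576

Solve n(4n−3) ≤ 453073 for integer n.
n = 336 gives 450576 ≤ 453073, while n = 337 gives 453265 > 453073; so the answer is 450576.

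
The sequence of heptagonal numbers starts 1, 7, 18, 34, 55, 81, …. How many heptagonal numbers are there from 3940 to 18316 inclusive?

The n-th heptagonal number is n(5n−3)/2.
Smallest index with value ≥ 3940: n = 40 (giving 3940).
Largest index with value ≤ 18316: n = 85 (giving 17935).
Indices 40 through 85: 46 terms.

46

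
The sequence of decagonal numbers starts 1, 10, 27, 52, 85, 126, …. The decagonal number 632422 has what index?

398

Set n(4n−3) = 632422, giving 4n² − 3n − 632422 = 0.
The discriminant is 9 + 16·632422 = 10118761, and √10118761 = 3181.
So n = (3 + 3181) / 8 = 3184/8 = 398.
Check: 398·(4·398 − 3) = 632422. ✓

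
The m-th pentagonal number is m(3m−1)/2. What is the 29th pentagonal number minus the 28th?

Consecutive pentagonal numbers differ by 3n − 2: here 3·29 − 2 = 85.

85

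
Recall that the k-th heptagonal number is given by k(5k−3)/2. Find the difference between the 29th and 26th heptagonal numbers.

29·(5·29 − 3)/2 = 2059 and 26·(5·26 − 3)/2 = 1651.
Difference: 2059 − 1651 = 408.

408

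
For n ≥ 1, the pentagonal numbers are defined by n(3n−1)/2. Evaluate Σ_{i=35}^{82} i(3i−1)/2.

Σ i(3i−1)/2 = (3Σi² − Σi) / 2 over i = 35..82.
Σi = 3403 − 595 = 2808 and Σi² = 187165 − 13685 = 173480.
(3·173480 − 1·2808) / 2 = 517632/2 = 258816.

258816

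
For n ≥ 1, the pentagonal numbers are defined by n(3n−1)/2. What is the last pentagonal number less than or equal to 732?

Solve n(3n−1)/2 ≤ 732 for integer n.
n = 22 gives 715 ≤ 732, while n = 23 gives 782 > 732; so the answer is 715.

715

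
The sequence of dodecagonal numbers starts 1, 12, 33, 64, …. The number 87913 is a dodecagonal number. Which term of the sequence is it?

Set n(5n−4) = 87913, giving 5n² − 4n − 87913 = 0.
So n = (4 + 1326) / 10 = 1330/10 = 133.

133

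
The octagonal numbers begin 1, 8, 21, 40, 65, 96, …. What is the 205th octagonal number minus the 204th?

1225

Consecutive octagonal numbers differ by 6n − 5: here 6·205 − 5 = 1225.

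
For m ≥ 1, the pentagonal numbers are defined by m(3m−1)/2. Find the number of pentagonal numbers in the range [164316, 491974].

241

The n-th pentagonal number is n(3n−1)/2.
Smallest index with value ≥ 164316: n = 332 (giving 165170).
Largest index with value ≤ 491974: n = 572 (giving 490490).
Indices 332 through 572: 241 terms.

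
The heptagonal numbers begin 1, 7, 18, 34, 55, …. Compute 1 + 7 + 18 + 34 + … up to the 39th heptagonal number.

50180

Σ i(5i−3)/2 = (5Σi² − 3Σi) / 2 over i = 1..39.
Σi = 780 and Σi² = 20540.
(5·20540 − 3·780) / 2 = 100360/2 = 50180.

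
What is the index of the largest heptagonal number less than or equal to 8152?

57

Solve n(5n−3)/2 ≤ 8152 for integer n.
n = 57 gives 8037 ≤ 8152, while n = 58 gives 8323 > 8152; so the answer is index 57.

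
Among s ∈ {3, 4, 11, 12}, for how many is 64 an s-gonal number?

s = 3: P(3, 10) = 55 and P(3, 11) = 66; 64 is not s-gonal.
s = 4: P(4, 8) = 64. ✓
s = 11: P(11, 4) = 58 and P(11, 5) = 95; 64 is not s-gonal.
s = 12: P(12, 4) = 64. ✓
Hits: s ∈ {4, 12} → 2.

2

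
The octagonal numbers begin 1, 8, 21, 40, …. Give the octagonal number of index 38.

The 38th octagonal number is n(3n−2) with n = 38.
38·(3·38 − 2) = 38·112 = 4256.

4256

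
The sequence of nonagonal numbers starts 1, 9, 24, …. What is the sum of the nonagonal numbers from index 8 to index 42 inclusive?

Σ i(7i−5)/2 = (7Σi² − 5Σi) / 2 over i = 8..42.
Σi = 903 − 28 = 875 and Σi² = 25585 − 140 = 25445.
(7·25445 − 5·875) / 2 = 173740/2 = 86870.

86870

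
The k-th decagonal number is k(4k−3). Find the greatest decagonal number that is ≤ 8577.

Solve n(4n−3) ≤ 8577 for integer n.
n = 46 gives 8326 ≤ 8577, while n = 47 gives 8695 > 8577; so the answer is 8326.

8326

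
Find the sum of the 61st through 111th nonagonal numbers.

Σ i(7i−5)/2 = (7Σi² − 5Σi) / 2 over i = 61..111.
Σi = 6216 − 1830 = 4386 and Σi² = 462056 − 73810 = 388246.
(7·388246 − 5·4386) / 2 = 2695792/2 = 1347896.

1347896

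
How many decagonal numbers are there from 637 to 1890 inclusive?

10

The n-th decagonal number is n(4n−3).
Smallest index with value ≥ 637: n = 13 (giving 637).
Largest index with value ≤ 1890: n = 22 (giving 1870).
Indices 13 through 22: 10 terms.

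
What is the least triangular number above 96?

Solve n(n+1)/2 > 96 for integer n.
The largest n with value ≤ 96 is 13 (since 91 ≤ 96 < 105), so the first above is n = 14, value 105.

105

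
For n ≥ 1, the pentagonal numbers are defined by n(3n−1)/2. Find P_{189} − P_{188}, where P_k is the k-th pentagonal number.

Consecutive pentagonal numbers differ by 3n − 2: here 3·189 − 2 = 565.

565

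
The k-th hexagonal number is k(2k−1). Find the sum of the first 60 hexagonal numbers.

Σ i(2i−1) = 2Σi² − Σi over i = 1..60.
Σi = 1830 and Σi² = 73810.
2·73810 − 1·1830 = 145790.

145790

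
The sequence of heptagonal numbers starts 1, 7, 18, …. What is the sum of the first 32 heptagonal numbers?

Σ i(5i−3)/2 = (5Σi² − 3Σi) / 2 over i = 1..32.
Σi = 528 and Σi² = 11440.
(5·11440 − 3·528) / 2 = 55616/2 = 27808.

27808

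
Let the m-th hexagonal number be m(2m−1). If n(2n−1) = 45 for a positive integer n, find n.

5

Set n(2n−1) = 45, giving 2n² − n − 45 = 0.
The discriminant is 1 + 8·45 = 361, and √361 = 19.
So n = (1 + 19) / 4 = 20/4 = 5.
Check: 5·(2·5 − 1) = 45. ✓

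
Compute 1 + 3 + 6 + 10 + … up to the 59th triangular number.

Σ i(i+1)/2 = (Σi² + Σi) / 2 over i = 1..59.
Σi = 1770 and Σi² = 70210.
(1·70210 + 1·1770) / 2 = 71980/2 = 35990.

35990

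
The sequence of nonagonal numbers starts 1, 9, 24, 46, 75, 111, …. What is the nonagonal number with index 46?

7291

The 46th nonagonal number is n(7n−5)/2 with n = 46.
46·(7·46 − 5)/2 = 46·317/2 = 7291.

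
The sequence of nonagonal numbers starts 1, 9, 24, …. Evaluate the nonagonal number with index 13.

The 13th nonagonal number is n(7n−5)/2 with n = 13.
13·(7·13 − 5)/2 = 13·86/2 = 13·43 = 559.

559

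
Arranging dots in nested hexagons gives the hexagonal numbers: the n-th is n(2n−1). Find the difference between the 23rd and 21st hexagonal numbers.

23·(2·23 − 1) = 1035 and 21·(2·21 − 1) = 861.
Difference: 1035 − 861 = 174.

174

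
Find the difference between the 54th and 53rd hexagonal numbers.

213

Consecutive hexagonal numbers differ by 4n − 3: here 4·54 − 3 = 213.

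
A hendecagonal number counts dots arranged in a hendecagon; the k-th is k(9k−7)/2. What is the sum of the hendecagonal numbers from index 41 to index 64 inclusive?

298440

Σ i(9i−7)/2 = (9Σi² − 7Σi) / 2 over i = 41..64.
Σi = 2080 − 820 = 1260 and Σi² = 89440 − 22140 = 67300.
(9·67300 − 7·1260) / 2 = 596880/2 = 298440.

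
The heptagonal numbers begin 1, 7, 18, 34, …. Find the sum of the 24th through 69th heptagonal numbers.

Σ i(5i−3)/2 = (5Σi² − 3Σi) / 2 over i = 24..69.
Σi = 2415 − 276 = 2139 and Σi² = 111895 − 4324 = 107571.
(5·107571 − 3·2139) / 2 = 531438/2 = 265719.

265719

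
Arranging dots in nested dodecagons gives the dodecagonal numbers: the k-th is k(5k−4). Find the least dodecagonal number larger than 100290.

Solve n(5n−4) > 100290 for integer n.
The largest n with value ≤ 100290 is 142 (since 100252 ≤ 100290 < 101673), so the first above is n = 143, value 101673.

101673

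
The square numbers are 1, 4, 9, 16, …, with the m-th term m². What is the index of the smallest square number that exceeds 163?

13

Solve n² > 163 for integer n.
The largest n with value ≤ 163 is 12 (since 144 ≤ 163 < 169), so the first above is n = 13, value 169.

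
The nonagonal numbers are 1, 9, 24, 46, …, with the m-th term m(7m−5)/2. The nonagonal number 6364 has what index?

43

Set n(7n−5)/2 = 6364, giving 7n² − 5n − 12728 = 0.
The discriminant is 25 + 56·6364 = 356409, and √356409 = 597.
So n = (5 + 597) / 14 = 602/14 = 43.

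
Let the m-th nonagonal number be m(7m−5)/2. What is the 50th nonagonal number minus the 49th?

344

Consecutive nonagonal numbers differ by 7n − 6: here 7·50 − 6 = 344.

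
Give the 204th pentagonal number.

The 204th pentagonal number is n(3n−1)/2 with n = 204.
204·(3·204 − 1)/2 = 204·611/2 = 62322.

62322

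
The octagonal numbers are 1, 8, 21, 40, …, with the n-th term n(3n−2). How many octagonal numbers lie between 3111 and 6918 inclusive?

The n-th octagonal number is n(3n−2).
Smallest index with value ≥ 3111: n = 33 (giving 3201).
Largest index with value ≤ 6918: n = 48 (giving 6816).
Indices 33 through 48: 16 terms.

16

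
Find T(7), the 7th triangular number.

7·8/2 = 56/2 = 28.

28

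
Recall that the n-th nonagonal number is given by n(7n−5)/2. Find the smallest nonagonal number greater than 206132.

Solve n(7n−5)/2 > 206132 for integer n.
The largest n with value ≤ 206132 is 243 (since 206064 ≤ 206132 < 207766), so the first above is n = 244, value 207766.

207766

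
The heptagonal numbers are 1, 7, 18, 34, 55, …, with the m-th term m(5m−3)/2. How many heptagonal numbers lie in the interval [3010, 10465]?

31

The n-th heptagonal number is n(5n−3)/2.
Smallest index with value ≥ 3010: n = 35 (giving 3010).
Largest index with value ≤ 10465: n = 65 (giving 10465).
Indices 35 through 65: 31 terms.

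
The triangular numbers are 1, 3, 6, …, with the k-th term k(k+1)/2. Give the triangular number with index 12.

78

12·13/2 = 156/2 = 78.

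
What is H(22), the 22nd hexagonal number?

The 22nd hexagonal number is n(2n−1) with n = 22.
22·(2·22 − 1) = 22·43 = 946.

946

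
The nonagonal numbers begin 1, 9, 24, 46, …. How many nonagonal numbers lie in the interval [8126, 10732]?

The n-th nonagonal number is n(7n−5)/2.
Smallest index with value ≥ 8126: n = 49 (giving 8281).
Largest index with value ≤ 10732: n = 55 (giving 10450).
Indices 49 through 55: 7 terms.

7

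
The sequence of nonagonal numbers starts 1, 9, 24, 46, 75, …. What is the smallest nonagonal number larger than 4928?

Solve n(7n−5)/2 > 4928 for integer n.
The largest n with value ≤ 4928 is 37 (since 4699 ≤ 4928 < 4959), so the first above is n = 38, value 4959.

4959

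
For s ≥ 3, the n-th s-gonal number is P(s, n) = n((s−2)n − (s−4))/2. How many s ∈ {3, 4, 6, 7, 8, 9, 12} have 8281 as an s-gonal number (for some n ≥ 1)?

s = 3: P(3, 128) = 8256 and P(3, 129) = 8385; 8281 is not s-gonal.
s = 4: P(4, 91) = 8281. ✓
s = 6: P(6, 64) = 8128 and P(6, 65) = 8385; 8281 is not s-gonal.
s = 7: P(7, 57) = 8037 and P(7, 58) = 8323; 8281 is not s-gonal.
s = 8: P(8, 52) = 8008 and P(8, 53) = 8321; 8281 is not s-gonal.
s = 9: P(9, 49) = 8281. ✓
s = 12: P(12, 41) = 8241 and P(12, 42) = 8652; 8281 is not s-gonal.
Hits: s ∈ {4, 9} → 2.

2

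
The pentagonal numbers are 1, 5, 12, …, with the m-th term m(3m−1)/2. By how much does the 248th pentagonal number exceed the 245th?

2217

248·(3·248 − 1)/2 = 92132 and 245·(3·245 − 1)/2 = 89915.
Difference: 92132 − 89915 = 2217.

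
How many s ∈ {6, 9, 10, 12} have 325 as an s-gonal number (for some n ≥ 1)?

s = 6: P(6, 13) = 325. ✓
s = 9: P(9, 10) = 325. ✓
s = 10: P(10, 9) = 297 and P(10, 10) = 370; 325 is not s-gonal.
s = 12: P(12, 8) = 288 and P(12, 9) = 369; 325 is not s-gonal.
Hits: s ∈ {6, 9} → 2.

2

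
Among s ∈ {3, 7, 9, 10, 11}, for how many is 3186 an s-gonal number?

2

s = 3: P(3, 79) = 3160 and P(3, 80) = 3240; 3186 is not s-gonal.
s = 7: P(7, 36) = 3186. ✓
s = 9: P(9, 30) = 3075 and P(9, 31) = 3286; 3186 is not s-gonal.
s = 10: P(10, 28) = 3052 and P(10, 29) = 3277; 3186 is not s-gonal.
s = 11: P(11, 27) = 3186. ✓
Hits: s ∈ {7, 11} → 2.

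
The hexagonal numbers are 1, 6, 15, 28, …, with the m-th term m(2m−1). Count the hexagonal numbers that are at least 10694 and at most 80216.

127

The n-th hexagonal number is n(2n−1).
Smallest index with value ≥ 10694: n = 74 (giving 10878).
Largest index with value ≤ 80216: n = 200 (giving 79800).
Indices 74 through 200: 127 terms.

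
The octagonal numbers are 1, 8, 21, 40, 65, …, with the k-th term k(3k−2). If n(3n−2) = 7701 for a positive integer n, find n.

51

Set n(3n−2) = 7701, giving 3n² − 2n − 7701 = 0.
The discriminant is 4 + 12·7701 = 92416, and √92416 = 304.
So n = (2 + 304) / 6 = 306/6 = 51.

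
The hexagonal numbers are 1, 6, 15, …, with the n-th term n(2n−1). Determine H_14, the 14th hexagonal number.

378

The 14th hexagonal number is n(2n−1) with n = 14.
14·(2·14 − 1) = 14·27 = 378.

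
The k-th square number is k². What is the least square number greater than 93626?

93636

Solve n² > 93626 for integer n.
The largest n with value ≤ 93626 is 305 (since 93025 ≤ 93626 < 93636), so the first above is n = 306, value 93636.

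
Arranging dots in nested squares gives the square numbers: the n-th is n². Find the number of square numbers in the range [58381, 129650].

The n-th square number is n².
Smallest index with value ≥ 58381: n = 242 (giving 58564).
Largest index with value ≤ 129650: n = 360 (giving 129600).
Indices 242 through 360: 119 terms.

119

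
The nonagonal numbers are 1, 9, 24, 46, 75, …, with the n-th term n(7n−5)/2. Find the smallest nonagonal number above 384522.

384954

Solve n(7n−5)/2 > 384522 for integer n.
The largest n with value ≤ 384522 is 331 (since 382636 ≤ 384522 < 384954), so the first above is n = 332, value 384954.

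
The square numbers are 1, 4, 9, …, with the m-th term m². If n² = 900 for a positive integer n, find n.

30

We need n² = 900, so n = √900 = 30.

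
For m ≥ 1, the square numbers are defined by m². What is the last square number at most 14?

Solve n² ≤ 14 for integer n.
n = 3 gives 9 ≤ 14, while n = 4 gives 16 > 14; so the answer is 9.

9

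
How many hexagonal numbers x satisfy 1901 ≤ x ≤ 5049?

The n-th hexagonal number is n(2n−1).
Smallest index with value ≥ 1901: n = 32 (giving 2016).
Largest index with value ≤ 5049: n = 50 (giving 4950).
Indices 32 through 50: 19 terms.

19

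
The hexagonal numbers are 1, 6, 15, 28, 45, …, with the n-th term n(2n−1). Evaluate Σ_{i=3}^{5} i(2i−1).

Σ i(2i−1) = 2Σi² − Σi over i = 3..5.
Σi = 15 − 3 = 12 and Σi² = 55 − 5 = 50.
2·50 − 1·12 = 88.

88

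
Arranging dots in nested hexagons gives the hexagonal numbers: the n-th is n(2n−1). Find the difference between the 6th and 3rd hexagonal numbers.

51

6·(2·6 − 1) = 66 and 3·(2·3 − 1) = 15.
Difference: 66 − 15 = 51.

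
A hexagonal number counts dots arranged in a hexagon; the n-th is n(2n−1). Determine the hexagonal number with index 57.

6441

57·(2·57 − 1) = 57·113 = 6441.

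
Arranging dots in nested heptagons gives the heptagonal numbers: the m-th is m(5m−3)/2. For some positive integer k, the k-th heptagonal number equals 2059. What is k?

29

Set n(5n−3)/2 = 2059, giving 5n² − 3n − 4118 = 0.
So n = (3 + 287) / 10 = 290/10 = 29.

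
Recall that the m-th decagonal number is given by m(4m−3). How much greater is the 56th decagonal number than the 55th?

Consecutive decagonal numbers differ by 8n − 7: here 8·56 − 7 = 441.

441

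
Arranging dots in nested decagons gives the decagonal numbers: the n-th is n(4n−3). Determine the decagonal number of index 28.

3052

The 28th decagonal number is n(4n−3) with n = 28.
28·(4·28 − 3) = 28·109 = 3052.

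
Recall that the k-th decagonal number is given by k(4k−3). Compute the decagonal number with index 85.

85·(4·85 − 3) = 85·337 = 28645.

28645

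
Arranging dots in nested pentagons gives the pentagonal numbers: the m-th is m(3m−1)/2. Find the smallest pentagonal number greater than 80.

Solve n(3n−1)/2 > 80 for integer n.
The largest n with value ≤ 80 is 7 (since 70 ≤ 80 < 92), so the first above is n = 8, value 92.

92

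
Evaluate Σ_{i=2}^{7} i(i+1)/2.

83

Σ i(i+1)/2 = (Σi² + Σi) / 2 over i = 2..7.
Σi = 28 − 1 = 27 and Σi² = 140 − 1 = 139.
(1·139 + 1·27) / 2 = 166/2 = 83.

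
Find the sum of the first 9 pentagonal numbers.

Σ i(3i−1)/2 = (3Σi² − Σi) / 2 over i = 1..9.
Σi = 45 and Σi² = 285.
(3·285 − 1·45) / 2 = 810/2 = 405.

405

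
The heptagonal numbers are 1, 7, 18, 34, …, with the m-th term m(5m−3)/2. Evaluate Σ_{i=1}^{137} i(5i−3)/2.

Σ i(5i−3)/2 = (5Σi² − 3Σi) / 2 over i = 1..137.
Σi = 9453 and Σi² = 866525.
(5·866525 − 3·9453) / 2 = 4304266/2 = 2152133.

2152133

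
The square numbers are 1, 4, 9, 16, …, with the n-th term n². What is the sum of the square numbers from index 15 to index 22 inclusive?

Σ_{i=15}^{22} i² = 3795 − 1015 = 2780.

2780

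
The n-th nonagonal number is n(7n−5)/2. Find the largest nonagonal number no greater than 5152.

4959

Solve n(7n−5)/2 ≤ 5152 for integer n.
n = 38 gives 4959 ≤ 5152, while n = 39 gives 5226 > 5152; so the answer is 4959.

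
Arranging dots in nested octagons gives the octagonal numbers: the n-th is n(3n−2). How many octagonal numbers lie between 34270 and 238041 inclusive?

175

The n-th octagonal number is n(3n−2).
Smallest index with value ≥ 34270: n = 108 (giving 34776).
Largest index with value ≤ 238041: n = 282 (giving 238008).
Indices 108 through 282: 175 terms.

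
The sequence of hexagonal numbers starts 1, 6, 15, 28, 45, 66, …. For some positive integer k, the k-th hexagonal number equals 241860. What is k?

Set n(2n−1) = 241860, giving 2n² − n − 241860 = 0.
So n = (1 + 1391) / 4 = 1392/4 = 348.

348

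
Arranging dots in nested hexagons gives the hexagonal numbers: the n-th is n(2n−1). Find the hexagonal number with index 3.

15

The 3rd hexagonal number is n(2n−1) with n = 3.
3·(2·3 − 1) = 3·5 = 15.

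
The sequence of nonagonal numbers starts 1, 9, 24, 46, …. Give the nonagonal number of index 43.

6364

The 43rd nonagonal number is n(7n−5)/2 with n = 43.
43·(7·43 − 5)/2 = 43·296/2 = 43·148 = 6364.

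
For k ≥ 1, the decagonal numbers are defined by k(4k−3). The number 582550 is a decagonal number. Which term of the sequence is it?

382

Set n(4n−3) = 582550, giving 4n² − 3n − 582550 = 0.
The discriminant is 9 + 16·582550 = 9320809, and √9320809 = 3053.
So n = (3 + 3053) / 8 = 3056/8 = 382.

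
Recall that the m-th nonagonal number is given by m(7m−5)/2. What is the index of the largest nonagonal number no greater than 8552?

Solve n(7n−5)/2 ≤ 8552 for integer n.
n = 49 gives 8281 ≤ 8552, while n = 50 gives 8625 > 8552; so the answer is index 49.

49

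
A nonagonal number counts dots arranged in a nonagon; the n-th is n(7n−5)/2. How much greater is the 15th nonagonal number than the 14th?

99

Consecutive nonagonal numbers differ by 7n − 6: here 7·15 − 6 = 99.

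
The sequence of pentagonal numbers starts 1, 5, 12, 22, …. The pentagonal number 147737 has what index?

Set n(3n−1)/2 = 147737, giving 3n² − n − 295474 = 0.
So n = (1 + 1883) / 6 = 1884/6 = 314.
Check: 314·(3·314 − 1)/2 = 147737. ✓

314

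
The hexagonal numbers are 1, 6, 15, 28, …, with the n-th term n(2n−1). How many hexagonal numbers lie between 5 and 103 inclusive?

6

The n-th hexagonal number is n(2n−1).
Smallest index with value ≥ 5: n = 2 (giving 6).
Largest index with value ≤ 103: n = 7 (giving 91).
Indices 2 through 7: 6 terms.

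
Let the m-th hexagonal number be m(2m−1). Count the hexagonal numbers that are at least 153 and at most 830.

The n-th hexagonal number is n(2n−1).
Smallest index with value ≥ 153: n = 9 (giving 153).
Largest index with value ≤ 830: n = 20 (giving 780).
Indices 9 through 20: 12 terms.

12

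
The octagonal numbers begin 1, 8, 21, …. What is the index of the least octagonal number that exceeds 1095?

20

Solve n(3n−2) > 1095 for integer n.
The largest n with value ≤ 1095 is 19 (since 1045 ≤ 1095 < 1160), so the first above is n = 20, value 1160.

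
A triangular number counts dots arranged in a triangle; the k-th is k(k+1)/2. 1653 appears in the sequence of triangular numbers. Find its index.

57

Set n(n+1)/2 = 1653, giving n² + n − 3306 = 0.
So n = (-1 + 115) / 2 = 114/2 = 57.
Check: 57·58/2 = 1653. ✓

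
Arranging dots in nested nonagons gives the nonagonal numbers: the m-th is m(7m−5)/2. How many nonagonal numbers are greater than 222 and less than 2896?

The n-th nonagonal number is n(7n−5)/2.
Smallest index with value > 222: n = 9 (giving 261).
Largest index with value < 2896: n = 29 (giving 2871).
Indices 9 through 29: 21 terms.

21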